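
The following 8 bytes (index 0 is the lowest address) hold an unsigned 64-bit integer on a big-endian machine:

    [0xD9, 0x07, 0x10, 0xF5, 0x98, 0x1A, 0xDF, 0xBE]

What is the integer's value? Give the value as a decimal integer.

Big-endian: lowest address holds the most-significant byte.
The bytes are already most-significant first: 0xD90710F5981ADFBE.
0xD90710F5981ADFBE = 15638486878072266686.

15638486878072266686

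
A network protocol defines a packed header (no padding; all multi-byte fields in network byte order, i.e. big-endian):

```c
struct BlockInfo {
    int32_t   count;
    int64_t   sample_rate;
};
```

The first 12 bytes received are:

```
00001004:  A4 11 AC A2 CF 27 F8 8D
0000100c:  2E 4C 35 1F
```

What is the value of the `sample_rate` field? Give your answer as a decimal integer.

-3519571298515929825

`sample_rate` follows `count` (4 bytes), so it starts at byte offset 4 and occupies 8 bytes.
Bytes at offsets 4..11: CF 27 F8 8D 2E 4C 35 1F.
In big-endian order the high byte comes first in memory.
The bytes are already most-significant first: 0xCF27F88D2E4C351F.
Top bit is set, so as a signed 64-bit value this is 0xCF27F88D2E4C351F − 2^64 = -3519571298515929825.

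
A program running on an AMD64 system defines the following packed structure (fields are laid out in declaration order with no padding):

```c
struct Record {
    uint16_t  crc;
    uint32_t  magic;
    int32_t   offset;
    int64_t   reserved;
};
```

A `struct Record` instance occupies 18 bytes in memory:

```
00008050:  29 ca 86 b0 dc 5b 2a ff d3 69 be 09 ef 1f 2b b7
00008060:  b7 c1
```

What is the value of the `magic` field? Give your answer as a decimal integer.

1541189766

`magic` follows `crc` (2 bytes), so it starts at byte offset 2 and occupies 4 bytes.
Bytes at offsets 2..5: 86 B0 DC 5B.
Little-endian: lowest address holds the least-significant byte.
Reassemble most-significant byte first: 5B DC B0 86 → 0x5BDCB086.
0x5BDCB086 = 1541189766.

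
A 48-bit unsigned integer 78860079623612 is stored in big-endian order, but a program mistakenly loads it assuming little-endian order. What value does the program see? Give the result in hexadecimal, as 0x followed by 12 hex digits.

78860079623612 in 48-bit hexadecimal is 0x47B90B086DBC.
Stored big-endian, the bytes at ascending addresses are 47 B9 0B 08 6D BC.
Read back as little-endian, the first byte is least significant, giving 0xBC6D080BB947.

0xBC6D080BB947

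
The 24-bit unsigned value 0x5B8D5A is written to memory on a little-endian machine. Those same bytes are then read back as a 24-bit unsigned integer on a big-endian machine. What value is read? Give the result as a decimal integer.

Stored little-endian, the bytes at ascending addresses are 5A 8D 5B.
Read back as big-endian, the last byte is least significant, giving 0x5A8D5B.
0x5A8D5B = 5934427.

5934427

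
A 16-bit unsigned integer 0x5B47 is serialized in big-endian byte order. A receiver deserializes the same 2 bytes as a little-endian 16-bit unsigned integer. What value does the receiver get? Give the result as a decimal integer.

Stored big-endian, the bytes at ascending addresses are 5B 47.
Read back as little-endian, the first byte is least significant, giving 0x475B.
0x475B = 18267.

18267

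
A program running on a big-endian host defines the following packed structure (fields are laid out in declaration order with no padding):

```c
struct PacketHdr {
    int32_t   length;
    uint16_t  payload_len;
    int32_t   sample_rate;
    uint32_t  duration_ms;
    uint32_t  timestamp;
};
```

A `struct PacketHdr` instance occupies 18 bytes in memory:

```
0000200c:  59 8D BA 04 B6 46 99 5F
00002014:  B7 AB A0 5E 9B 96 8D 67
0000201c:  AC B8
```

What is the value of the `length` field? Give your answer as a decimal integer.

`length` is the first field, at byte offset 0, occupying 4 bytes.
Bytes at offsets 0..3: 59 8D BA 04.
Big-endian stores the most-significant byte at the lowest address.
The bytes are already most-significant first: 0x598DBA04.
0x598DBA04 = 1502460420.

1502460420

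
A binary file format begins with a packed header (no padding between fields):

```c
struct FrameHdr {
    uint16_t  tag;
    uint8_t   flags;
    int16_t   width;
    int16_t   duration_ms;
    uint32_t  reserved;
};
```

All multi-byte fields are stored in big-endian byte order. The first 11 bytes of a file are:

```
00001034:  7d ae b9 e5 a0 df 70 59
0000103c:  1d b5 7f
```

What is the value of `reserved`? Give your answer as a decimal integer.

`reserved` follows `tag` (2 B), `flags` (1 B), `width` (2 B), `duration_ms` (2 B), so it starts at offset 2 + 1 + 2 + 2 = 7 and occupies 4 bytes.
Bytes at offsets 7..10: 59 1D B5 7F.
Big-endian stores the most-significant byte at the lowest address.
The bytes are already most-significant first: 0x591DB57F.
0x591DB57F = 1495119231.

1495119231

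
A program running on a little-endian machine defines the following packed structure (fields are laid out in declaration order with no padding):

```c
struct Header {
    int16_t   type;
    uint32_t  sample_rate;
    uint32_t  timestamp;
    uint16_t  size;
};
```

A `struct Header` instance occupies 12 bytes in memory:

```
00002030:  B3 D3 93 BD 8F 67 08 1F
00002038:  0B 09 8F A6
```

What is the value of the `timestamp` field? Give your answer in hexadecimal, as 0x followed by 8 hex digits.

0x090B1F08

`timestamp` follows `type` (2 B), `sample_rate` (4 B), so it starts at offset 2 + 4 = 6 and occupies 4 bytes.
Bytes at offsets 6..9: 08 1F 0B 09.
In little-endian order the low byte comes first in memory.
Reassemble most-significant byte first: 09 0B 1F 08 → 0x090B1F08.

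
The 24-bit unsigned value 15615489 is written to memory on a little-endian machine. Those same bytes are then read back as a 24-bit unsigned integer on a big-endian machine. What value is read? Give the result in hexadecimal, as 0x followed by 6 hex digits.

0x0146EE

15615489 in 24-bit hexadecimal is 0xEE4601.
Stored little-endian, the bytes at ascending addresses are 01 46 EE.
Read back as big-endian, the last byte is least significant, giving 0x0146EE.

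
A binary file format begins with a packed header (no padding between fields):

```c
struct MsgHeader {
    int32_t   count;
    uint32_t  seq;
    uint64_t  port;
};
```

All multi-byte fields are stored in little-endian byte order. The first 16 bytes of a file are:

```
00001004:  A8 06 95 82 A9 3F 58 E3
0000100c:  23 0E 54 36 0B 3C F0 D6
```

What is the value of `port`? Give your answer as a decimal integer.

`port` follows `count` (4 B), `seq` (4 B), so it starts at offset 4 + 4 = 8 and occupies 8 bytes.
Bytes at offsets 8..15: 23 0E 54 36 0B 3C F0 D6.
Little-endian: lowest address holds the least-significant byte.
Reassemble most-significant byte first: D6 F0 3C 0B 36 54 0E 23 → 0xD6F03C0B36540E23.
0xD6F03C0B36540E23 = 15487945137380920867.

15487945137380920867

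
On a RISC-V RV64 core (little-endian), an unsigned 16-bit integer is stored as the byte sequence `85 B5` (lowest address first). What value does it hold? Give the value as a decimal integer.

In little-endian order the low byte comes first in memory.
Reassemble most-significant byte first: B5 85 → 0xB585.
0xB585 = 46469.

46469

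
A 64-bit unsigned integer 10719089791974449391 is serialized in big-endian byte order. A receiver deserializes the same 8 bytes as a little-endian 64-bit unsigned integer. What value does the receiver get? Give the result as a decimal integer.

10719089791974449391 in 64-bit hexadecimal is 0x94C1DB5FA62720EF.
Stored big-endian, the bytes at ascending addresses are 94 C1 DB 5F A6 27 20 EF.
Read back as little-endian, the first byte is least significant, giving 0xEF2027A65FDBC194.
0xEF2027A65FDBC194 = 17230815769845809556.

17230815769845809556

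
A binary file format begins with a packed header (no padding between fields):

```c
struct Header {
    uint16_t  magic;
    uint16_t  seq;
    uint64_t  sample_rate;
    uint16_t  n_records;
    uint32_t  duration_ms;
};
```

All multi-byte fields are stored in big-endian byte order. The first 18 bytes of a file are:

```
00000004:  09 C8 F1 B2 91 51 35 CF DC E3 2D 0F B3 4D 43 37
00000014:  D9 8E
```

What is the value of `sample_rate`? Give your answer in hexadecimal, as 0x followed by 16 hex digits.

0x915135CFDCE32D0F

`sample_rate` follows `magic` (2 B), `seq` (2 B), so it starts at offset 2 + 2 = 4 and occupies 8 bytes.
Bytes at offsets 4..11: 91 51 35 CF DC E3 2D 0F.
Big-endian stores the most-significant byte at the lowest address.
The bytes are already most-significant first: 0x915135CFDCE32D0F.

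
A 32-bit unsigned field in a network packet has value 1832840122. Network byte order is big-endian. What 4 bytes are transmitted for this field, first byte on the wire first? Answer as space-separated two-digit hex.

1832840122 in hexadecimal, padded to 32 bits, is 0x6D3EEBBA.
Split into bytes (most-significant first): 6D 3E EB BA.
Big-endian: lowest address holds the most-significant byte.
So the memory order matches the most-significant-first order: 6D 3E EB BA.

6D 3E EB BA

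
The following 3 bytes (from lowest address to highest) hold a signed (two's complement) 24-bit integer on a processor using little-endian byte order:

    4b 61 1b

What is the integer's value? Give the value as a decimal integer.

1794379

Little-endian: lowest address holds the least-significant byte.
Reassemble most-significant byte first: 1B 61 4B → 0x1B614B.
0x1B614B = 1794379.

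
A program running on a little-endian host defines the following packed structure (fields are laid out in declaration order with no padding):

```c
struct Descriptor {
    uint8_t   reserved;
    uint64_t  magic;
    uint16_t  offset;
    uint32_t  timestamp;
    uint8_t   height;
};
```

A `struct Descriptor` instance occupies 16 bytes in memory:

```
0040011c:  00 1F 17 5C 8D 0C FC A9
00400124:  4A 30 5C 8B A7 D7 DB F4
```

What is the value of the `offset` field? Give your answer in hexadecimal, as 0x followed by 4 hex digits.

`offset` follows `reserved` (1 B), `magic` (8 B), so it starts at offset 1 + 8 = 9 and occupies 2 bytes.
Bytes at offsets 9..10: 30 5C.
Little-endian: lowest address holds the least-significant byte.
Reassemble most-significant byte first: 5C 30 → 0x5C30.

0x5C30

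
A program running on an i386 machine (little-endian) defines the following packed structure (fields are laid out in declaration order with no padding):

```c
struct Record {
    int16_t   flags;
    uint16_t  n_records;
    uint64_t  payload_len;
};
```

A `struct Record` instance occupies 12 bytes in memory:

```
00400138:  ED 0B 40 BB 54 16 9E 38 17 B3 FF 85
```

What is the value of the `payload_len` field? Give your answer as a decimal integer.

9655633038421136980

`payload_len` follows `flags` (2 B), `n_records` (2 B), so it starts at offset 2 + 2 = 4 and occupies 8 bytes.
Bytes at offsets 4..11: 54 16 9E 38 17 B3 FF 85.
Little-endian: lowest address holds the least-significant byte.
Reassemble most-significant byte first: 85 FF B3 17 38 9E 16 54 → 0x85FFB317389E1654.
0x85FFB317389E1654 = 9655633038421136980.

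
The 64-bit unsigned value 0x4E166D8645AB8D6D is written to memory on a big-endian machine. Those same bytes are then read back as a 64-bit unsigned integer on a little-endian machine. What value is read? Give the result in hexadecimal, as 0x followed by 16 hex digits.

Stored big-endian, the bytes at ascending addresses are 4E 16 6D 86 45 AB 8D 6D.
Read back as little-endian, the first byte is least significant, giving 0x6D8DAB45866D164E.

0x6D8DAB45866D164E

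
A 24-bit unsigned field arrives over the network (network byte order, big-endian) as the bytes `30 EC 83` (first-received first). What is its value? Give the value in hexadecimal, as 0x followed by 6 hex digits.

0x30EC83

Big-endian: lowest address holds the most-significant byte.
The bytes are already most-significant first: 0x30EC83.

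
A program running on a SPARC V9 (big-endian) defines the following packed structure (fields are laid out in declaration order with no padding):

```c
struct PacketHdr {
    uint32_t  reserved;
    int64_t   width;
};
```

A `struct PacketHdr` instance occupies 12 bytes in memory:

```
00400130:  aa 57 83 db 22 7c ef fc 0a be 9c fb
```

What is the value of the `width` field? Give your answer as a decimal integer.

2485124960192732411

`width` follows `reserved` (4 bytes), so it starts at byte offset 4 and occupies 8 bytes.
Bytes at offsets 4..11: 22 7C EF FC 0A BE 9C FB.
In big-endian order the high byte comes first in memory.
The bytes are already most-significant first: 0x227CEFFC0ABE9CFB.
0x227CEFFC0ABE9CFB = 2485124960192732411.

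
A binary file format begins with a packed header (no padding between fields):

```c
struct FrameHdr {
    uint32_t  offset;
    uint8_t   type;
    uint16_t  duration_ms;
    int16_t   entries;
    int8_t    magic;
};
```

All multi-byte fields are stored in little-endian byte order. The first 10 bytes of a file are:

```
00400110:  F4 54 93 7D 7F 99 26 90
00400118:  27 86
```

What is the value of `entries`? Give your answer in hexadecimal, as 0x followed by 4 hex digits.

0x2790

`entries` follows `offset` (4 B), `type` (1 B), `duration_ms` (2 B), so it starts at offset 4 + 1 + 2 = 7 and occupies 2 bytes.
Bytes at offsets 7..8: 90 27.
Little-endian: lowest address holds the least-significant byte.
Reassemble most-significant byte first: 27 90 → 0x2790.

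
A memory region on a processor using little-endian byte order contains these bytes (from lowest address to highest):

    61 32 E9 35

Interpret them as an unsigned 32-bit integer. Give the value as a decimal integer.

904475233

Little-endian: lowest address holds the least-significant byte.
Reassemble most-significant byte first: 35 E9 32 61 → 0x35E93261.
0x35E93261 = 904475233.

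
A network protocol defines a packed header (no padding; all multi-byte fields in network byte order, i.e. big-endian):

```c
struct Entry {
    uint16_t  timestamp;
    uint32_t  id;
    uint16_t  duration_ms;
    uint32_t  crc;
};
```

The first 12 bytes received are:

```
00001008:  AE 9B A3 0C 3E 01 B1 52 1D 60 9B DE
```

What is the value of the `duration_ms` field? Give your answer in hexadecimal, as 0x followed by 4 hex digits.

0xB152

`duration_ms` follows `timestamp` (2 B), `id` (4 B), so it starts at offset 2 + 4 = 6 and occupies 2 bytes.
Bytes at offsets 6..7: B1 52.
In big-endian order the high byte comes first in memory.
The bytes are already most-significant first: 0xB152.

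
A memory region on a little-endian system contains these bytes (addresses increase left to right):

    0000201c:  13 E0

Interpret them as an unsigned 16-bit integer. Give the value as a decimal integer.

57363

Little-endian: lowest address holds the least-significant byte.
Reassemble most-significant byte first: E0 13 → 0xE013.
0xE013 = 57363.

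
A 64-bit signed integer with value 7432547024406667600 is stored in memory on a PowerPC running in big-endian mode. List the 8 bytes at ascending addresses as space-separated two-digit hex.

67 25 B6 23 AE 25 61 50

7432547024406667600 in hexadecimal, padded to 64 bits, is 0x6725B623AE256150.
Split into bytes (most-significant first): 67 25 B6 23 AE 25 61 50.
Big-endian stores the most-significant byte at the lowest address.
So the memory order matches the most-significant-first order: 67 25 B6 23 AE 25 61 50.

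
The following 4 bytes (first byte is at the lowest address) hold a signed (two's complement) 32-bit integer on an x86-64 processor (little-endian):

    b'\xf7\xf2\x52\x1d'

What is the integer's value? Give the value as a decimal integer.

In little-endian order the low byte comes first in memory.
Reassemble most-significant byte first: 1D 52 F2 F7 → 0x1D52F2F7.
0x1D52F2F7 = 491975415.

491975415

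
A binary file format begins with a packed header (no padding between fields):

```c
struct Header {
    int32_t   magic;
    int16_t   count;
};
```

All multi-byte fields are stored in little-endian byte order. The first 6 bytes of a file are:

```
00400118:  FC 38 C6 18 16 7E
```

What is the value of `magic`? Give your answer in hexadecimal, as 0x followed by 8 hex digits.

0x18C638FC

`magic` is the first field, at byte offset 0, occupying 4 bytes.
Bytes at offsets 0..3: FC 38 C6 18.
Little-endian: lowest address holds the least-significant byte.
Reassemble most-significant byte first: 18 C6 38 FC → 0x18C638FC.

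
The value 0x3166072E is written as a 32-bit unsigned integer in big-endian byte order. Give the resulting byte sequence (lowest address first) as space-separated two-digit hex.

31 66 07 2E

Split into bytes (most-significant first): 31 66 07 2E.
In big-endian order the high byte comes first in memory.
So the memory order matches the most-significant-first order: 31 66 07 2E.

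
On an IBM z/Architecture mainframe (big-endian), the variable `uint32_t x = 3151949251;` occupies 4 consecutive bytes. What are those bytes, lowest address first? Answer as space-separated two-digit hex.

3151949251 in hexadecimal, padded to 32 bits, is 0xBBDEEDC3.
Split into bytes (most-significant first): BB DE ED C3.
Big-endian: lowest address holds the most-significant byte.
So the memory order matches the most-significant-first order: BB DE ED C3.

BB DE ED C3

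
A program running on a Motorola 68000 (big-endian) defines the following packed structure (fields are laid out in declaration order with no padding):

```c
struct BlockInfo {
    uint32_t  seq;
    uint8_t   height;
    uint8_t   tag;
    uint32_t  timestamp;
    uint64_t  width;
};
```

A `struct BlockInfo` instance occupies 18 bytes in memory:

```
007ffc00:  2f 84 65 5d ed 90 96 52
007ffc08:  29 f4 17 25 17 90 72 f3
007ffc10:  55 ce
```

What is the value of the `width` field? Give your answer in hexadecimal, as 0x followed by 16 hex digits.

`width` follows `seq` (4 B), `height` (1 B), `tag` (1 B), `timestamp` (4 B), so it starts at offset 4 + 1 + 1 + 4 = 10 and occupies 8 bytes.
Bytes at offsets 10..17: 17 25 17 90 72 F3 55 CE.
In big-endian order the high byte comes first in memory.
The bytes are already most-significant first: 0x1725179072F355CE.

0x1725179072F355CE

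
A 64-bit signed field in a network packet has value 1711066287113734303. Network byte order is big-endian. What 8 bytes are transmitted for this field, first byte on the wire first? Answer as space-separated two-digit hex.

1711066287113734303 in hexadecimal, padded to 64 bits, is 0x17BEEDB8F68F889F.
Split into bytes (most-significant first): 17 BE ED B8 F6 8F 88 9F.
Big-endian stores the most-significant byte at the lowest address.
So the memory order matches the most-significant-first order: 17 BE ED B8 F6 8F 88 9F.

17 BE ED B8 F6 8F 88 9F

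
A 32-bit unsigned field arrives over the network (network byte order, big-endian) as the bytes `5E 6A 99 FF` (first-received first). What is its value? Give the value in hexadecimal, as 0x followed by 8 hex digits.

0x5E6A99FF

Big-endian stores the most-significant byte at the lowest address.
The bytes are already most-significant first: 0x5E6A99FF.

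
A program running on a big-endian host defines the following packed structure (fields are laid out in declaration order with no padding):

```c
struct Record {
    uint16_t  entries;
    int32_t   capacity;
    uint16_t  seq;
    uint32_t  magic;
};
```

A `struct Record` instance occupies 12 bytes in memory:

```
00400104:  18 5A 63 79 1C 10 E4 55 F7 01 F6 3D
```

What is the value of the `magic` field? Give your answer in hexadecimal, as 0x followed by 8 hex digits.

`magic` follows `entries` (2 B), `capacity` (4 B), `seq` (2 B), so it starts at offset 2 + 4 + 2 = 8 and occupies 4 bytes.
Bytes at offsets 8..11: F7 01 F6 3D.
In big-endian order the high byte comes first in memory.
The bytes are already most-significant first: 0xF701F63D.

0xF701F63D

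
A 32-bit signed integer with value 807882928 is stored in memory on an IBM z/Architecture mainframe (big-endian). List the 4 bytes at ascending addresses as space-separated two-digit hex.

807882928 in hexadecimal, padded to 32 bits, is 0x302750B0.
Split into bytes (most-significant first): 30 27 50 B0.
Big-endian: lowest address holds the most-significant byte.
So the memory order matches the most-significant-first order: 30 27 50 B0.

30 27 50 B0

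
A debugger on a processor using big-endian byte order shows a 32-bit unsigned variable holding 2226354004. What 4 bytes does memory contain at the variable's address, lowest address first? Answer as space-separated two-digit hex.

84 B3 77 54

2226354004 in hexadecimal, padded to 32 bits, is 0x84B37754.
Split into bytes (most-significant first): 84 B3 77 54.
Big-endian stores the most-significant byte at the lowest address.
So the memory order matches the most-significant-first order: 84 B3 77 54.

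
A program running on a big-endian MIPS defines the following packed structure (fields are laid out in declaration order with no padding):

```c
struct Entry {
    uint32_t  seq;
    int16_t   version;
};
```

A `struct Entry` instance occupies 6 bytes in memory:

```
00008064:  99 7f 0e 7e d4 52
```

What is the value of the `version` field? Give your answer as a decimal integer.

-11182

`version` follows `seq` (4 bytes), so it starts at byte offset 4 and occupies 2 bytes.
Bytes at offsets 4..5: D4 52.
Big-endian stores the most-significant byte at the lowest address.
The bytes are already most-significant first: 0xD452.
Top bit is set, so as a signed 16-bit value this is 0xD452 − 2^16 = -11182.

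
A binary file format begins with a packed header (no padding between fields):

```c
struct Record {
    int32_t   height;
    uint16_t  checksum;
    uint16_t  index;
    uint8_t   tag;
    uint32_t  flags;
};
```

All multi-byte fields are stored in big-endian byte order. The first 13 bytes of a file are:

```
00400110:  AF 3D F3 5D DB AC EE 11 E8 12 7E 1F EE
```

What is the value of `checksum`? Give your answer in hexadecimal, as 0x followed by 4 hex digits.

0xDBAC

`checksum` follows `height` (4 bytes), so it starts at byte offset 4 and occupies 2 bytes.
Bytes at offsets 4..5: DB AC.
In big-endian order the high byte comes first in memory.
The bytes are already most-significant first: 0xDBAC.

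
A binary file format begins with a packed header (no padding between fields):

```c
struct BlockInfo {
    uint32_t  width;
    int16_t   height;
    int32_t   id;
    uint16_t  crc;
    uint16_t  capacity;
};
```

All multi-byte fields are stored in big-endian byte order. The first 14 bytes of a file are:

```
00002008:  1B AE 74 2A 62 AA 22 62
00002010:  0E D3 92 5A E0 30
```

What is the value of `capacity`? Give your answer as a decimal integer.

57392

`capacity` follows `width` (4 B), `height` (2 B), `id` (4 B), `crc` (2 B), so it starts at offset 4 + 2 + 4 + 2 = 12 and occupies 2 bytes.
Bytes at offsets 12..13: E0 30.
Big-endian: lowest address holds the most-significant byte.
The bytes are already most-significant first: 0xE030.
0xE030 = 57392.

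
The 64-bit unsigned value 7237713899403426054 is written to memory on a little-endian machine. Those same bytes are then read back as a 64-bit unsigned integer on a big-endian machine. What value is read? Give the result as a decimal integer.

7237713899403426054 in 64-bit hexadecimal is 0x64718671C7D93906.
Stored little-endian, the bytes at ascending addresses are 06 39 D9 C7 71 86 71 64.
Read back as big-endian, the last byte is least significant, giving 0x0639D9C771867164.
0x0639D9C771867164 = 448629088526430564.

448629088526430564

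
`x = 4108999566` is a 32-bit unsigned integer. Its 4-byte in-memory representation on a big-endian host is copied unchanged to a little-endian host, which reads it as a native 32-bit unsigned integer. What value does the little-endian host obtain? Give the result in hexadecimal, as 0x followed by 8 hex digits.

4108999566 in 32-bit hexadecimal is 0xF4EA5B8E.
Stored big-endian, the bytes at ascending addresses are F4 EA 5B 8E.
Read back as little-endian, the first byte is least significant, giving 0x8E5BEAF4.

0x8E5BEAF4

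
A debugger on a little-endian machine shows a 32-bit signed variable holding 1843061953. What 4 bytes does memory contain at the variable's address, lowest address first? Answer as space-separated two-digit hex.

1843061953 in hexadecimal, padded to 32 bits, is 0x6DDAE4C1.
Split into bytes (most-significant first): 6D DA E4 C1.
In little-endian order the low byte comes first in memory.
So at ascending addresses the bytes are C1 E4 DA 6D.

C1 E4 DA 6D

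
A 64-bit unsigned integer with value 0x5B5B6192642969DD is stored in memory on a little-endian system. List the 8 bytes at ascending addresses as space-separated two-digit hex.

DD 69 29 64 92 61 5B 5B

Split into bytes (most-significant first): 5B 5B 61 92 64 29 69 DD.
Little-endian stores the least-significant byte at the lowest address.
So at ascending addresses the bytes are DD 69 29 64 92 61 5B 5B.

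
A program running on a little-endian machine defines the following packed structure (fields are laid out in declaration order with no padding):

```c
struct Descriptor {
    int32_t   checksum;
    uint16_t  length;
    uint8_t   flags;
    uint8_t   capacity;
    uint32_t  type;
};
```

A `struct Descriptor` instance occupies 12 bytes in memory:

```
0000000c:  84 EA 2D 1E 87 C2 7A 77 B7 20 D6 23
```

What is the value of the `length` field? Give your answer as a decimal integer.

`length` follows `checksum` (4 bytes), so it starts at byte offset 4 and occupies 2 bytes.
Bytes at offsets 4..5: 87 C2.
Little-endian: lowest address holds the least-significant byte.
Reassemble most-significant byte first: C2 87 → 0xC287.
0xC287 = 49799.

49799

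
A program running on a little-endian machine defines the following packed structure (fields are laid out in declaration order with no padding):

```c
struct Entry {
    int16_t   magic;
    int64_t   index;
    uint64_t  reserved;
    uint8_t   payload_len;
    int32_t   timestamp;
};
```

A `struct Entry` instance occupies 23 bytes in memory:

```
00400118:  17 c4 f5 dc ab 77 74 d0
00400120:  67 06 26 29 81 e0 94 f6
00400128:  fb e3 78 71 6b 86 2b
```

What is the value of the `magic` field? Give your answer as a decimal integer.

-15337

`magic` is the first field, at byte offset 0, occupying 2 bytes.
Bytes at offsets 0..1: 17 C4.
Little-endian: lowest address holds the least-significant byte.
Reassemble most-significant byte first: C4 17 → 0xC417.
Top bit is set, so as a signed 16-bit value this is 0xC417 − 2^16 = -15337.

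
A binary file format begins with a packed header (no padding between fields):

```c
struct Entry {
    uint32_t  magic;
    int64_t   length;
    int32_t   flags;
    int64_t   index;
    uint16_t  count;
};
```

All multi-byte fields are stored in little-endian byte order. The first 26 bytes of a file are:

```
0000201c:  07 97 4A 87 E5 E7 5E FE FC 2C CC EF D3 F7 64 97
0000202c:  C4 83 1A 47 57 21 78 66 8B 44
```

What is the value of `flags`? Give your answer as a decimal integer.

-1754990637

`flags` follows `magic` (4 B), `length` (8 B), so it starts at offset 4 + 8 = 12 and occupies 4 bytes.
Bytes at offsets 12..15: D3 F7 64 97.
Little-endian stores the least-significant byte at the lowest address.
Reassemble most-significant byte first: 97 64 F7 D3 → 0x9764F7D3.
Top bit is set, so as a signed 32-bit value this is 0x9764F7D3 − 2^32 = -1754990637.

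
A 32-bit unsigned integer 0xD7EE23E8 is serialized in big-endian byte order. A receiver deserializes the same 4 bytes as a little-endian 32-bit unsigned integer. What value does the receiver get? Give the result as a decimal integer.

3894669015

Stored big-endian, the bytes at ascending addresses are D7 EE 23 E8.
Read back as little-endian, the first byte is least significant, giving 0xE823EED7.
0xE823EED7 = 3894669015.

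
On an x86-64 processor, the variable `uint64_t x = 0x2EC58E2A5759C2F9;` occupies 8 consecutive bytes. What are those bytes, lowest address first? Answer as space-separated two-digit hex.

F9 C2 59 57 2A 8E C5 2E

Split into bytes (most-significant first): 2E C5 8E 2A 57 59 C2 F9.
Little-endian: lowest address holds the least-significant byte.
So at ascending addresses the bytes are F9 C2 59 57 2A 8E C5 2E.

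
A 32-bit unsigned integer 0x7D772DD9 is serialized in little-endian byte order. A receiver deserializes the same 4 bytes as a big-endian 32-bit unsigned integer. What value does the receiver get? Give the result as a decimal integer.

3643635581

Stored little-endian, the bytes at ascending addresses are D9 2D 77 7D.
Read back as big-endian, the last byte is least significant, giving 0xD92D777D.
0xD92D777D = 3643635581.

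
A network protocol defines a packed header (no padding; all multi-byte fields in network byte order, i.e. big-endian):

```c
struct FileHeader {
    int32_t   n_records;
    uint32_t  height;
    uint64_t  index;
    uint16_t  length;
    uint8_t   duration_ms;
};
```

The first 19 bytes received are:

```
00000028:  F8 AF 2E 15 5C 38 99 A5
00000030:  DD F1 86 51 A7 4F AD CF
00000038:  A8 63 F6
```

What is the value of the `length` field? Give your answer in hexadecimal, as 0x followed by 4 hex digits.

`length` follows `n_records` (4 B), `height` (4 B), `index` (8 B), so it starts at offset 4 + 4 + 8 = 16 and occupies 2 bytes.
Bytes at offsets 16..17: A8 63.
Big-endian: lowest address holds the most-significant byte.
The bytes are already most-significant first: 0xA863.

0xA863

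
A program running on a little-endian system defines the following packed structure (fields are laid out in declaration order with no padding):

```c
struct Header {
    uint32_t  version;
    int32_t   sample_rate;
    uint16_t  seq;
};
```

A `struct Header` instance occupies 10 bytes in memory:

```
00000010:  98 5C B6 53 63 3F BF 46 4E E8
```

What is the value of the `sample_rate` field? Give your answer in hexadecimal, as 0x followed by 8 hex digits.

`sample_rate` follows `version` (4 bytes), so it starts at byte offset 4 and occupies 4 bytes.
Bytes at offsets 4..7: 63 3F BF 46.
Little-endian: lowest address holds the least-significant byte.
Reassemble most-significant byte first: 46 BF 3F 63 → 0x46BF3F63.

0x46BF3F63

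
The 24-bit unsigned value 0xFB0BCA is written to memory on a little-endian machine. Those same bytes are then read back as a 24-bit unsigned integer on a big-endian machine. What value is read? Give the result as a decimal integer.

13241339

Stored little-endian, the bytes at ascending addresses are CA 0B FB.
Read back as big-endian, the last byte is least significant, giving 0xCA0BFB.
0xCA0BFB = 13241339.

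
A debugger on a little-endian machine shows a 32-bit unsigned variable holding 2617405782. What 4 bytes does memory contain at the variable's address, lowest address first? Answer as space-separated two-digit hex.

56 71 02 9C

2617405782 in hexadecimal, padded to 32 bits, is 0x9C027156.
Split into bytes (most-significant first): 9C 02 71 56.
Little-endian stores the least-significant byte at the lowest address.
So at ascending addresses the bytes are 56 71 02 9C.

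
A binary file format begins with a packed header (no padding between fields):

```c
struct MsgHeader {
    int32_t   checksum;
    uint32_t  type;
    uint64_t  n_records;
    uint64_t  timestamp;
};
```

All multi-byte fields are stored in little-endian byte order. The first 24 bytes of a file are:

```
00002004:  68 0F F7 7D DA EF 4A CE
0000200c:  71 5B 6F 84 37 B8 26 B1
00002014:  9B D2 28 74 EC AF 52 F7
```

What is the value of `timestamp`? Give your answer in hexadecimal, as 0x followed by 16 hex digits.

`timestamp` follows `checksum` (4 B), `type` (4 B), `n_records` (8 B), so it starts at offset 4 + 4 + 8 = 16 and occupies 8 bytes.
Bytes at offsets 16..23: 9B D2 28 74 EC AF 52 F7.
In little-endian order the low byte comes first in memory.
Reassemble most-significant byte first: F7 52 AF EC 74 28 D2 9B → 0xF752AFEC7428D29B.

0xF752AFEC7428D29B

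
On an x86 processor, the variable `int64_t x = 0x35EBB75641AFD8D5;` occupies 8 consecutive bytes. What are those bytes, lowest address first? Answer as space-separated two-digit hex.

Split into bytes (most-significant first): 35 EB B7 56 41 AF D8 D5.
Little-endian stores the least-significant byte at the lowest address.
So at ascending addresses the bytes are D5 D8 AF 41 56 B7 EB 35.

D5 D8 AF 41 56 B7 EB 35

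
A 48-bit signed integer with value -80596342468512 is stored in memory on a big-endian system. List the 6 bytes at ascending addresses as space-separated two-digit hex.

Two's complement of -80596342468512 in 48 bits: 80596342468512 = 0x494D4C5CEFA0; invert → 0xB6B2B3A3105F; add 1 → 0xB6B2B3A31060.
Split into bytes (most-significant first): B6 B2 B3 A3 10 60.
In big-endian order the high byte comes first in memory.
So the memory order matches the most-significant-first order: B6 B2 B3 A3 10 60.

B6 B2 B3 A3 10 60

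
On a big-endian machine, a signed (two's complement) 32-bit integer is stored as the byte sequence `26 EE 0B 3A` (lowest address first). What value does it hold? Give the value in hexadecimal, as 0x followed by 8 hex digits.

Big-endian stores the most-significant byte at the lowest address.
The bytes are already most-significant first: 0x26EE0B3A.

0x26EE0B3A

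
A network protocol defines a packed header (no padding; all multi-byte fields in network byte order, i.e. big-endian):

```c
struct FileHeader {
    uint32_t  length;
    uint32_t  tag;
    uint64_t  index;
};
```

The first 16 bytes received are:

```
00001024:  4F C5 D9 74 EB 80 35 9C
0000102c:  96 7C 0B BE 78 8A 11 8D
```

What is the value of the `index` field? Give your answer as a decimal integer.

`index` follows `length` (4 B), `tag` (4 B), so it starts at offset 4 + 4 = 8 and occupies 8 bytes.
Bytes at offsets 8..15: 96 7C 0B BE 78 8A 11 8D.
Big-endian stores the most-significant byte at the lowest address.
The bytes are already most-significant first: 0x967C0BBE788A118D.
0x967C0BBE788A118D = 10843554915495317901.

10843554915495317901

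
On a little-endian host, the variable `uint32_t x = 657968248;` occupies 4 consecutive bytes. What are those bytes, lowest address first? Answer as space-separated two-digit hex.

657968248 in hexadecimal, padded to 32 bits, is 0x2737CC78.
Split into bytes (most-significant first): 27 37 CC 78.
In little-endian order the low byte comes first in memory.
So at ascending addresses the bytes are 78 CC 37 27.

78 CC 37 27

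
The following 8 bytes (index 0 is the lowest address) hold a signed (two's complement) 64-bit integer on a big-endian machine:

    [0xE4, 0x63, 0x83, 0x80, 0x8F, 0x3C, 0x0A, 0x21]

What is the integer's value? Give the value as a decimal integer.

-1989602022185498079

Big-endian: lowest address holds the most-significant byte.
The bytes are already most-significant first: 0xE46383808F3C0A21.
Top bit is set, so as a signed 64-bit value this is 0xE46383808F3C0A21 − 2^64 = -1989602022185498079.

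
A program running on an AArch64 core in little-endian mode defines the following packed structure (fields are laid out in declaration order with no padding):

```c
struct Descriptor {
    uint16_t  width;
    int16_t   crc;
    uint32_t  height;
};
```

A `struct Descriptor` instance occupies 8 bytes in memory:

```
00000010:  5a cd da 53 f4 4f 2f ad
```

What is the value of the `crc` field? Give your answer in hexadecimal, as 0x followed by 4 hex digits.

0x53DA

`crc` follows `width` (2 bytes), so it starts at byte offset 2 and occupies 2 bytes.
Bytes at offsets 2..3: DA 53.
Little-endian stores the least-significant byte at the lowest address.
Reassemble most-significant byte first: 53 DA → 0x53DA.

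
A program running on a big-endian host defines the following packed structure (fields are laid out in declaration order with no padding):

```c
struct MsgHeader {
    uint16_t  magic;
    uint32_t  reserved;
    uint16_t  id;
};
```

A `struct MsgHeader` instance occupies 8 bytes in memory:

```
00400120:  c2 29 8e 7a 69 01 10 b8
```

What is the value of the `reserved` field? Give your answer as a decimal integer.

2390386945

`reserved` follows `magic` (2 bytes), so it starts at byte offset 2 and occupies 4 bytes.
Bytes at offsets 2..5: 8E 7A 69 01.
Big-endian: lowest address holds the most-significant byte.
The bytes are already most-significant first: 0x8E7A6901.
0x8E7A6901 = 2390386945.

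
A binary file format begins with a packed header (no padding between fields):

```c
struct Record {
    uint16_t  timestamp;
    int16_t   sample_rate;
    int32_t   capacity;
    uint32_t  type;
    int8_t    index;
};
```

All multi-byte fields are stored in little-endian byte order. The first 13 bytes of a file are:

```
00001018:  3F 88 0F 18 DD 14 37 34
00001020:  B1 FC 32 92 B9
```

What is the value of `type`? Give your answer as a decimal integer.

2452815025

`type` follows `timestamp` (2 B), `sample_rate` (2 B), `capacity` (4 B), so it starts at offset 2 + 2 + 4 = 8 and occupies 4 bytes.
Bytes at offsets 8..11: B1 FC 32 92.
In little-endian order the low byte comes first in memory.
Reassemble most-significant byte first: 92 32 FC B1 → 0x9232FCB1.
0x9232FCB1 = 2452815025.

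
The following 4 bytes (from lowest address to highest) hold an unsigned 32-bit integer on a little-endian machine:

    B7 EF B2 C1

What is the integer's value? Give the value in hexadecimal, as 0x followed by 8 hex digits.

0xC1B2EFB7

Little-endian: lowest address holds the least-significant byte.
Reassemble most-significant byte first: C1 B2 EF B7 → 0xC1B2EFB7.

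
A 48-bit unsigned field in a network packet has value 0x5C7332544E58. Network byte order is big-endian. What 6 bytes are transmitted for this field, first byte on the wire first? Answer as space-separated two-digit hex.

5C 73 32 54 4E 58

Split into bytes (most-significant first): 5C 73 32 54 4E 58.
Big-endian: lowest address holds the most-significant byte.
So the memory order matches the most-significant-first order: 5C 73 32 54 4E 58.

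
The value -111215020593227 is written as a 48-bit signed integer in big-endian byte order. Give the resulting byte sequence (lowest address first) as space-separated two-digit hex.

Two's complement of -111215020593227 in 48 bits: 111215020593227 = 0x652643CBD04B; invert → 0x9AD9BC342FB4; add 1 → 0x9AD9BC342FB5.
Split into bytes (most-significant first): 9A D9 BC 34 2F B5.
Big-endian stores the most-significant byte at the lowest address.
So the memory order matches the most-significant-first order: 9A D9 BC 34 2F B5.

9A D9 BC 34 2F B5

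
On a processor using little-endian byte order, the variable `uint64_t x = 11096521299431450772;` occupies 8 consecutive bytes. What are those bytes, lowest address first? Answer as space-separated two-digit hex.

11096521299431450772 in hexadecimal, padded to 64 bits, is 0x99FEC354772AE894.
Split into bytes (most-significant first): 99 FE C3 54 77 2A E8 94.
Little-endian stores the least-significant byte at the lowest address.
So at ascending addresses the bytes are 94 E8 2A 77 54 C3 FE 99.

94 E8 2A 77 54 C3 FE 99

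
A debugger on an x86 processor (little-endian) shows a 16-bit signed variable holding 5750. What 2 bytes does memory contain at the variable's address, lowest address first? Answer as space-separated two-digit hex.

76 16

5750 in hexadecimal, padded to 16 bits, is 0x1676.
Split into bytes (most-significant first): 16 76.
In little-endian order the low byte comes first in memory.
So at ascending addresses the bytes are 76 16.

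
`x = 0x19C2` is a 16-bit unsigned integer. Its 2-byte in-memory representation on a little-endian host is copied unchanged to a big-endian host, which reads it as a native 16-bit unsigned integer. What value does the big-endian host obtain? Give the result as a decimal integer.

49689

Stored little-endian, the bytes at ascending addresses are C2 19.
Read back as big-endian, the last byte is least significant, giving 0xC219.
0xC219 = 49689.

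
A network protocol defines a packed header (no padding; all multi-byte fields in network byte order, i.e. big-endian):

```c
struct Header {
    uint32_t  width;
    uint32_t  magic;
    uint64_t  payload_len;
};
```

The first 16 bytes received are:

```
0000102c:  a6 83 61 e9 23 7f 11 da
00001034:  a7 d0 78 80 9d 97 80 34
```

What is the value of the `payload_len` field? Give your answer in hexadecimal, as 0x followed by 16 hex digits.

0xA7D078809D978034

`payload_len` follows `width` (4 B), `magic` (4 B), so it starts at offset 4 + 4 = 8 and occupies 8 bytes.
Bytes at offsets 8..15: A7 D0 78 80 9D 97 80 34.
Big-endian: lowest address holds the most-significant byte.
The bytes are already most-significant first: 0xA7D078809D978034.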